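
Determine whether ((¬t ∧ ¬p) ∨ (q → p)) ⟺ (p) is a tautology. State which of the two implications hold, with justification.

(⇒) This fails. Under q = F, p = F, t = F, the left side is true but the right side is false.

(⇐) Assume the antecedent. If q is true, the antecedent forces (q = T, p = T, t = F) or (q = T, p = T, t = T), and (¬t ∧ ¬p) ∨ (q → p) holds there. If q is false, (¬t ∧ ¬p) ∨ (q → p) reduces to true regardless of the other variables. Either way (¬t ∧ ¬p) ∨ (q → p) holds.

(⇒) fails; (⇐) holds.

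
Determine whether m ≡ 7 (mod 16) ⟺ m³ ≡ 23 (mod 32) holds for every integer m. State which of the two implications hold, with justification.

(→) This fails: take m = 23. Then 23 ≡ 7 (mod 16), but 23³ = 12167 ≡ 7 (mod 32), not 23.

(←) Conversely, the residues r modulo 32 with r³ ≡ 23 (mod 32) are exactly {7}, and each is ≡ 7 (mod 16).

Not equivalent: only (⇐) holds.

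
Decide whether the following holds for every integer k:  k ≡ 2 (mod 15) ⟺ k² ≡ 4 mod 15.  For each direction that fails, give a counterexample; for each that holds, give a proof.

[⇒] Suppose k ≡ 2 (mod 15). Write k = 15j + 2. Then (15j + 2)² = 225j² + 60j + 4 = 15(15j² + 4j) + 4, so k² ≡ 4 (mod 15).

[⇐] This fails: take k = 7. Then 7² = 49 ≡ 4 (mod 15), yet 7 ≡ 7 (mod 15), not 2.

(⇒) holds; (⇐) fails.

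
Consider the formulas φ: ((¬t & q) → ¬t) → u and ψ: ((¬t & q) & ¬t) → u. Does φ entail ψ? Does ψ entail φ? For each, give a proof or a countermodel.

Only the forward direction holds.

(⇒) Assume the antecedent. If q is true, the antecedent forces (q = T, t = F, u = T) or (q = T, t = T, u = T), and ((¬t & q) & ¬t) → u holds there. If q is false, ((¬t & q) & ¬t) → u reduces to true regardless of the other variables. Either way ((¬t & q) & ¬t) → u holds.

(⇐) This fails. Under q = F, t = F, u = F, the left side is false but the right side is true.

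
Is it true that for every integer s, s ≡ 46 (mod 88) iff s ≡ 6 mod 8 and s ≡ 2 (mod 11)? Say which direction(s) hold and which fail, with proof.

(⇒) Suppose s ≡ 46 (mod 88); write s = 88j + 46. Since 8 ∣ 88, reducing mod 8 gives s ≡ 46 ≡ 6 (mod 8); since 11 ∣ 88, reducing mod 11 gives s ≡ 46 ≡ 2 (mod 11).

(⇐) Conversely, if s ≡ 6 (mod 8) and s ≡ 2 (mod 11), then by the Chinese remainder theorem s ≡ 46 (mod 88). This is exactly s ≡ 46 (mod 88).

Equivalent; both directions hold.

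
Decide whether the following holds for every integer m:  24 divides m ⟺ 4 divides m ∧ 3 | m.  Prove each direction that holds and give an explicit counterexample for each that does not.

(→) If 24 ∣ m, write m = 24q. Since 24 = 6·4, m = 4·(6q), so 4 ∣ m; and since 24 = 8·3, m = 3·(8q), so 3 ∣ m.

(←) This fails: take m = 12. Both 4 ∣ 12 and 3 ∣ 12, yet 12 is not a multiple of 24 (since 12 = 0·24 + 12), so 24 ∤ 12.

Only the forward implication holds.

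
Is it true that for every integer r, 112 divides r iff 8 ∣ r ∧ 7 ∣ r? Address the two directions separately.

[⇒] If 112 ∣ r, write r = 112q. Since 112 = 14·8, r = 8·(14q), so 8 ∣ r; and since 112 = 16·7, r = 7·(16q), so 7 ∣ r.

[⇐] This fails: take r = 56. Both 8 ∣ 56 and 7 ∣ 56, yet 56 is not a multiple of 112 (since 56 = 0·112 + 56), so 112 ∤ 56.

Only the forward direction holds.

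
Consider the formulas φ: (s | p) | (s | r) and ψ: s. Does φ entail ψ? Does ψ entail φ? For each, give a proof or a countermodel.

Forward direction. This fails. Under s = F, r = T, p = F, the left side is true but the right side is false.

Converse. Assume the antecedent. If s is true, (s | p) | (s | r) reduces to true regardless of the other variables. If s is false, the antecedent cannot hold. Either way (s | p) | (s | r) holds.

The forward direction fails; the converse holds.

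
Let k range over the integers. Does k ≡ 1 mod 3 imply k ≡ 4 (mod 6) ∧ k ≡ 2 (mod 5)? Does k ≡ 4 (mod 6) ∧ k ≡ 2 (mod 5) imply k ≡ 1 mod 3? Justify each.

The forward direction fails; the converse holds.

(⇒) This fails: k = 1 gives 1 ≡ 1 (mod 3) but 1 ≡ 1 (mod 6), so the conjunction on the right does not hold.

(⇐) Conversely, if k ≡ 4 (mod 6) and k ≡ 2 (mod 5), then by the Chinese remainder theorem k ≡ 22 (mod 30). Since 22 ≡ 1 (mod 3) and 3 ∣ 30, we get k ≡ 1 (mod 3).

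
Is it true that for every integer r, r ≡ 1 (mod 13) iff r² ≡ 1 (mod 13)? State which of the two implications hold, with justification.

Only the forward implication holds.

(→) Suppose r ≡ 1 (mod 13). Write r = 13j + 1. Then (13j + 1)² = 169j² + 26j + 1 = 13(13j² + 2j) + 1, so r² ≡ 1 (mod 13).

(←) This fails: take r = 12. Then 12² = 144 ≡ 1 (mod 13), yet 12 ≡ 12 (mod 13), not 1.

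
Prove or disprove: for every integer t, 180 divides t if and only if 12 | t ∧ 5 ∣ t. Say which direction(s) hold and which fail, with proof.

The forward direction holds; the converse fails.

(→) If 180 ∣ t, write t = 180q. Since 180 = 15·12, t = 12·(15q), so 12 ∣ t; and since 180 = 36·5, t = 5·(36q), so 5 ∣ t.

(←) This fails: take t = 60. Both 12 ∣ 60 and 5 ∣ 60, yet 60 is not a multiple of 180 (since 60 = 0·180 + 60), so 180 ∤ 60.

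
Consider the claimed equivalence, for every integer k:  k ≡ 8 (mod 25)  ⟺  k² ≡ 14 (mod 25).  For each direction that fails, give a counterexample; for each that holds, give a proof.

(→) Suppose k ≡ 8 (mod 25). Write k = 25j + 8. Then (25j + 8)² = 625j² + 400j + 64 = 25(25j² + 16j + 2) + 14, so k² ≡ 14 (mod 25).

(←) This fails: take k = 17. Then 17² = 289 ≡ 14 (mod 25), yet 17 ≡ 17 (mod 25), not 8.

Only the forward direction holds.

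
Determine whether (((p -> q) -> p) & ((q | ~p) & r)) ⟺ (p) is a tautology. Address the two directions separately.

Not equivalent: only (⇒) holds.

[⇒] Assume the antecedent. If r is true, the antecedent forces (r = T, p = T, q = T), and p holds there. If r is false, the antecedent cannot hold. Either way p holds.

[⇐] This fails. Under r = F, p = T, q = F, the left side is false but the right side is true.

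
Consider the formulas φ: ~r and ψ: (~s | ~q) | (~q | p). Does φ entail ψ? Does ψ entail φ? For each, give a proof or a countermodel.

Neither implication holds.

(⇒) This fails. Under p = F, q = T, r = F, s = T, the left side is true but the right side is false.

(⇐) This fails. Under p = F, q = F, r = T, s = F, the left side is false but the right side is true.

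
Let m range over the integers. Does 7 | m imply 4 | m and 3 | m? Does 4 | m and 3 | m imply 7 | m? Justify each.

[⇒] This fails: take m = 7. Certainly 7 ∣ 7, but 4 ∤ 7.

[⇐] This fails: take m = 12. Both 4 ∣ 12 and 3 ∣ 12, yet 12 is not a multiple of 7 (since 12 = 1·7 + 5), so 7 ∤ 12.

Neither direction holds.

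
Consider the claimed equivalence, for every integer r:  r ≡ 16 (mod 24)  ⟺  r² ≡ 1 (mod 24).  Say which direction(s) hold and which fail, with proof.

(⟹) This fails: take r = 16. Then 16 ≡ 16 (mod 24), but 16² = 256 ≡ 16 (mod 24), not 1.

(⟸) This fails: take r = 1. Then 1² = 1 ≡ 1 (mod 24), yet 1 ≡ 1 (mod 24), not 16.

Both directions fail.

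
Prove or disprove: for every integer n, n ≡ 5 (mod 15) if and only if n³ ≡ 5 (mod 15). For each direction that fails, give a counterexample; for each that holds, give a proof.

(⟹) Suppose n ≡ 5 (mod 15). Write n = 15j + 5. Then (15j + 5)³ = 3375j³ + 3375j² + 1125j + 125 = 15(225j³ + 225j² + 75j + 8) + 5, so n³ ≡ 5 (mod 15).

(⟸) Conversely, suppose n³ ≡ 5 (mod 15). The only residue r in {0, …, 14} with r³ ≡ 5 (mod 15) is r = 5, so n ≡ 5 (mod 15).

Equivalent; both directions hold.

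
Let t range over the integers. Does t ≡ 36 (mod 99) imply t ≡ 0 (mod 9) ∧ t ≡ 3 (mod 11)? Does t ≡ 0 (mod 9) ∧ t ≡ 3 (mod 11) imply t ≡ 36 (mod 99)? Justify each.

(⟸) If t ≡ 0 (mod 9) and t ≡ 3 (mod 11), then by the Chinese remainder theorem t ≡ 36 (mod 99). This is exactly t ≡ 36 (mod 99).

(⟹) Suppose t ≡ 36 (mod 99); write t = 99j + 36. Since 9 ∣ 99, reducing mod 9 gives t ≡ 36 ≡ 0 (mod 9); since 11 ∣ 99, reducing mod 11 gives t ≡ 36 ≡ 3 (mod 11).

Both implications hold.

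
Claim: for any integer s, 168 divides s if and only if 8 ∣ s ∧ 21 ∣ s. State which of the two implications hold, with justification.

The biconditional holds.

(⟸) Suppose 8 ∣ s and 21 ∣ s. Any common multiple of 8 and 21 is a multiple of their lcm; here gcd(8, 21) = 1, so lcm(8, 21) = 8·21 = 168, so 168 ∣ s.

(⟹) If 168 ∣ s, write s = 168q. Since 168 = 21·8, s = 8·(21q), so 8 ∣ s; and since 168 = 8·21, s = 21·(8q), so 21 ∣ s.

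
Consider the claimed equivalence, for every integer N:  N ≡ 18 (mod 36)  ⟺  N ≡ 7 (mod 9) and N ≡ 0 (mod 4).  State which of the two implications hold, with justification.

Neither direction holds.

Forward direction. This fails: N = 18 gives 18 ≡ 18 (mod 36) but 18 ≡ 0 (mod 9), so the conjunction on the right does not hold.

Converse. This fails: N = 16 satisfies both congruences on the right (16 ≡ 7 mod 9 and 16 ≡ 0 mod 4) yet 16 ≡ 16 (mod 36), not 18.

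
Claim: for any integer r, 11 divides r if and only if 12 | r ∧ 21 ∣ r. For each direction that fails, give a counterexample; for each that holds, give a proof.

Both directions fail.

(⇒) This fails: take r = 11. Certainly 11 ∣ 11, but 12 ∤ 11.

(⇐) This fails: take r = 84. Both 12 ∣ 84 and 21 ∣ 84, yet 84 is not a multiple of 11 (since 84 = 7·11 + 7), so 11 ∤ 84.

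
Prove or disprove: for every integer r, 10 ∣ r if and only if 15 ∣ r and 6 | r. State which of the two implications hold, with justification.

(⇒) fails; (⇐) holds.

(←) Suppose 15 ∣ r and 6 ∣ r. Any common multiple of 15 and 6 is a multiple of their lcm; here lcm(15, 6) = 15·6/gcd(15, 6) = 90/3 = 30, so 30 ∣ r. Since 10 ∣ 30, it follows that 10 ∣ r.

(→) This fails: take r = 10. Certainly 10 ∣ 10, but 15 ∤ 10.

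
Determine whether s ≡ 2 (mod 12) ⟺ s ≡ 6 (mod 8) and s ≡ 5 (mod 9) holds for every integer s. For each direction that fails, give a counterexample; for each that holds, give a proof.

[⇒] This fails: s = 2 gives 2 ≡ 2 (mod 12) but 2 ≡ 2 (mod 8), so the conjunction on the right does not hold.

[⇐] Conversely, if s ≡ 6 (mod 8) and s ≡ 5 (mod 9), then by the Chinese remainder theorem s ≡ 14 (mod 72). Since 14 ≡ 2 (mod 12) and 12 ∣ 72, we get s ≡ 2 (mod 12).

Only the reverse direction holds.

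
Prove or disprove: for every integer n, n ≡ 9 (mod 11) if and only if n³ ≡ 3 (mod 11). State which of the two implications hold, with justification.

Equivalent; both directions hold.

(→) Suppose n ≡ 9 (mod 11). Write n = 11j + 9. Then (11j + 9)³ = 1331j³ + 3267j² + 2673j + 729 = 11(121j³ + 297j² + 243j + 66) + 3, so n³ ≡ 3 (mod 11).

(←) Conversely, suppose n³ ≡ 3 (mod 11). The only residue r in {0, …, 10} with r³ ≡ 3 (mod 11) is r = 9, so n ≡ 9 (mod 11).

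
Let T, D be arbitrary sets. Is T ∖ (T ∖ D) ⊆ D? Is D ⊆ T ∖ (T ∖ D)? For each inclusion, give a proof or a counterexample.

Only the forward inclusion holds.

Forward inclusion. Let x ∈ T ∖ (T ∖ D). Then x ∈ T ∩ D, from which x ∈ D.

Reverse inclusion. This inclusion fails. Take T = ∅, D = {1}; then 1 ∈ D but 1 ∉ T ∖ (T ∖ D).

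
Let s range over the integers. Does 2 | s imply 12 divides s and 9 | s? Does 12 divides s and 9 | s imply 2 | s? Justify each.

Only the converse holds.

[⇒] This fails: take s = 2. Certainly 2 ∣ 2, but 12 ∤ 2.

[⇐] Suppose 12 ∣ s and 9 ∣ s. Any common multiple of 12 and 9 is a multiple of their lcm; here lcm(12, 9) = 12·9/gcd(12, 9) = 108/3 = 36, so 36 ∣ s. Since 2 ∣ 36, it follows that 2 ∣ s.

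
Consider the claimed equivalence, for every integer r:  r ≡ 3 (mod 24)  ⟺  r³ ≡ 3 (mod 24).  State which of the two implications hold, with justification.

(→) Suppose r ≡ 3 (mod 24). Write r = 24j + 3. Then (24j + 3)³ = 13824j³ + 5184j² + 648j + 27 = 24(576j³ + 216j² + 27j + 1) + 3, so r³ ≡ 3 (mod 24).

(←) Conversely, suppose r³ ≡ 3 (mod 24). The only residue r in {0, …, 23} with r³ ≡ 3 (mod 24) is r = 3, so r ≡ 3 (mod 24).

Both implications hold.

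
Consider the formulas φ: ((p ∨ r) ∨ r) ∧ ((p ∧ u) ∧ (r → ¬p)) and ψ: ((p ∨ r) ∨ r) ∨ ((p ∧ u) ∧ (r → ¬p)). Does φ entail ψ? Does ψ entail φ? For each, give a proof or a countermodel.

(⇒) holds; (⇐) fails.

(⇒) Assume the antecedent. If r is true, the antecedent cannot hold. If r is false, the antecedent forces (r = F, p = T, u = T), and the consequent holds there. Either way the consequent holds.

(⇐) This fails. Under r = T, p = F, u = F, the left side is false but the right side is true.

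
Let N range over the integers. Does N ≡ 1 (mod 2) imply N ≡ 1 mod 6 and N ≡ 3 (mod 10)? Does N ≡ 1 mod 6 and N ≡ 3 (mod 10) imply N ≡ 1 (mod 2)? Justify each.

Not equivalent: only (⇐) holds.

(⟹) This fails: N = 1 gives 1 ≡ 1 (mod 2) but 1 ≡ 1 (mod 10), so the conjunction on the right does not hold.

(⟸) Conversely, if N ≡ 1 (mod 6) and N ≡ 3 (mod 10), then by the Chinese remainder theorem N ≡ 13 (mod 30). Since 13 ≡ 1 (mod 2) and 2 ∣ 30, we get N ≡ 1 (mod 2).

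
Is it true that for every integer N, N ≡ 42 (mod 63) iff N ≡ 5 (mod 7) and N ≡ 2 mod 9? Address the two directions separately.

(⇒) fails and (⇐) fails.

(⇒) This fails: N = 42 gives 42 ≡ 42 (mod 63) but 42 ≡ 0 (mod 7), so the conjunction on the right does not hold.

(⇐) This fails: N = 47 satisfies both congruences on the right (47 ≡ 5 mod 7 and 47 ≡ 2 mod 9) yet 47 ≡ 47 (mod 63), not 42.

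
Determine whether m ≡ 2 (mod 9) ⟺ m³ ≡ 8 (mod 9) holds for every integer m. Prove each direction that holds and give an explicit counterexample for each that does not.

(⇐) This fails: take m = 5. Then 5³ = 125 ≡ 8 (mod 9), yet 5 ≡ 5 (mod 9), not 2.

(⇒) Suppose m ≡ 2 (mod 9). Write m = 9j + 2. Then (9j + 2)³ = 729j³ + 486j² + 108j + 8 = 9(81j³ + 54j² + 12j) + 8, so m³ ≡ 8 (mod 9).

Only the forward direction holds.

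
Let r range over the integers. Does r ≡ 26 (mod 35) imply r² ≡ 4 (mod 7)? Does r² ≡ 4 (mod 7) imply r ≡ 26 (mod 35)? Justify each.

The forward direction holds; the converse fails.

[⇒] Suppose r ≡ 26 (mod 35). Then r² ≡ 26² = 676 (mod 35), and since 7 ∣ 35, also r² ≡ 4 (mod 7).

[⇐] This fails: take r = 2. Then 2² = 4 ≡ 4 (mod 7), yet 2 ≡ 2 (mod 35), not 26.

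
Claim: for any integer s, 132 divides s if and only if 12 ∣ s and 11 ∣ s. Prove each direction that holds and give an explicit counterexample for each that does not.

[⇒] If 132 ∣ s, write s = 132q. Since 132 = 11·12, s = 12·(11q), so 12 ∣ s; and since 132 = 12·11, s = 11·(12q), so 11 ∣ s.

[⇐] Suppose 12 ∣ s and 11 ∣ s. Any common multiple of 12 and 11 is a multiple of their lcm; here gcd(12, 11) = 1, so lcm(12, 11) = 12·11 = 132, so 132 ∣ s.

Both implications hold.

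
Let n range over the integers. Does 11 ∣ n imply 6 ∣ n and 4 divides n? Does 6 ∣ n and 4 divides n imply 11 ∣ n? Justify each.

(⟹) This fails: take n = 11. Certainly 11 ∣ 11, but 6 ∤ 11.

(⟸) This fails: take n = 12. Both 6 ∣ 12 and 4 ∣ 12, yet 12 is not a multiple of 11 (since 12 = 1·11 + 1), so 11 ∤ 12.

Both directions fail.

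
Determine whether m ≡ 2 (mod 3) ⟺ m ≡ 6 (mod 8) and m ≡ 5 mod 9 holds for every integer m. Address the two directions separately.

[⇒] This fails: m = 2 gives 2 ≡ 2 (mod 3) but 2 ≡ 2 (mod 8), so the conjunction on the right does not hold.

[⇐] Conversely, if m ≡ 6 (mod 8) and m ≡ 5 (mod 9), then by the Chinese remainder theorem m ≡ 14 (mod 72). Since 14 ≡ 2 (mod 3) and 3 ∣ 72, we get m ≡ 2 (mod 3).

Not equivalent: only (⇐) holds.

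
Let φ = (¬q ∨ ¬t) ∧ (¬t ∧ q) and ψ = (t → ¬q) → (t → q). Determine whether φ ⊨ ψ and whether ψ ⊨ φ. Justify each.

Not equivalent: only (⇒) holds.

(⇒) Assume the antecedent. If t is true, the antecedent cannot hold. If t is false, (t → ¬q) → (t → q) reduces to true regardless of the other variables. Either way (t → ¬q) → (t → q) holds.

(⇐) This fails. Under t = F, q = F, the left side is false but the right side is true.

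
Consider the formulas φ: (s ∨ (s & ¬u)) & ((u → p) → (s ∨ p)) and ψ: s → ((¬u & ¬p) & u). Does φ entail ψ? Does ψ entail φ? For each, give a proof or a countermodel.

[⇒] This fails. Under s = T, p = F, u = F, the left side is true but the right side is false.

[⇐] This fails. Under s = F, p = F, u = F, the left side is false but the right side is true.

(⇒) fails and (⇐) fails.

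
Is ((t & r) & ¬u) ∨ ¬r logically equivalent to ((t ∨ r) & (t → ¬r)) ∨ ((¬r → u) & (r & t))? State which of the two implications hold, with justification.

Both directions fail.

(⇒) This fails. Under t = F, u = F, r = F, the left side is true but the right side is false.

(⇐) This fails. Under t = F, u = F, r = T, the left side is false but the right side is true.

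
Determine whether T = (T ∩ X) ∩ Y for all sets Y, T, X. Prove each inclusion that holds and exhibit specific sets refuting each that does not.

(⊆) This inclusion fails. Take Y = ∅, T = {1}, X = ∅; then 1 ∈ T but 1 ∉ (T ∩ X) ∩ Y.

(⊇) Let x ∈ (T ∩ X) ∩ Y. Then x ∈ Y ∩ T ∩ X, from which x ∈ T.

Only the reverse inclusion holds.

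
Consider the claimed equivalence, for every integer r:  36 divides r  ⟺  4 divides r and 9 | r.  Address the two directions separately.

(⇐) Suppose 4 ∣ r and 9 ∣ r. Any common multiple of 4 and 9 is a multiple of their lcm; here gcd(4, 9) = 1, so lcm(4, 9) = 4·9 = 36, so 36 ∣ r.

(⇒) If 36 ∣ r, write r = 36q. Since 36 = 9·4, r = 4·(9q), so 4 ∣ r; and since 36 = 4·9, r = 9·(4q), so 9 ∣ r.

Both directions hold.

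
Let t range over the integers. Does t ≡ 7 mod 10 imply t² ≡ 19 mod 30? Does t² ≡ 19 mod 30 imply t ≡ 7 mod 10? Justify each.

Neither direction holds.

[⇒] This fails: take t = 27. Then 27 ≡ 7 (mod 10), but 27² = 729 ≡ 9 (mod 30), not 19.

[⇐] This fails: take t = 13. Then 13² = 169 ≡ 19 (mod 30), yet 13 ≡ 3 (mod 10), not 7.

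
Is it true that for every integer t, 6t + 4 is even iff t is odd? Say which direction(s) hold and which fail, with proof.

(←) Suppose t is odd. Since 6 is even, 6t is even for every t, so 6t + 4 has the same parity as 4, which is even. Hence 6t + 4 is even.

(→) This fails: take t = 0. Then 6t + 4 = 4, which is even, yet t = 0 is even, not odd.

(⇒) fails; (⇐) holds.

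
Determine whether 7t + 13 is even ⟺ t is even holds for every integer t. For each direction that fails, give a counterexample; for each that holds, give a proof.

Both directions fail.

(⇒) This fails: t = 1 gives 7t + 13 = 20, which is even, but 1 is odd, not even.

(⇐) This also fails: t = 4 is even, but 7t + 13 = 41 is odd, not even.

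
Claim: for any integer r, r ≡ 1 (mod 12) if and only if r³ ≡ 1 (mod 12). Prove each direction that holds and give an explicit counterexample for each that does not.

[⇒] Suppose r ≡ 1 (mod 12). Write r = 12j + 1. Then (12j + 1)³ = 1728j³ + 432j² + 36j + 1 = 12(144j³ + 36j² + 3j) + 1, so r³ ≡ 1 (mod 12).

[⇐] For the converse, argue contrapositively. If r ≢ 1 (mod 12), then r is congruent to one of 0, 2, 3, 4, 5, 6, 7, 8, 9, 10, 11 modulo 12, and these give r³ ≡ 0, 8, 3, 4, 5, 0, 7, 8, 9, 4, 11 respectively — never 1.

Equivalent; both directions hold.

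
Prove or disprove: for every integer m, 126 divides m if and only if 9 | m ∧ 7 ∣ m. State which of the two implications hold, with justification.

[⇐] This fails: take m = 63. Both 9 ∣ 63 and 7 ∣ 63, yet 63 is not a multiple of 126 (since 63 = 0·126 + 63), so 126 ∤ 63.

[⇒] If 126 ∣ m, write m = 126q. Since 126 = 14·9, m = 9·(14q), so 9 ∣ m; and since 126 = 18·7, m = 7·(18q), so 7 ∣ m.

Only the forward implication holds.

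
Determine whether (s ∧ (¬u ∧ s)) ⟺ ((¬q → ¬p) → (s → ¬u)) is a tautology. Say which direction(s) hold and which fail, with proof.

(⇒) holds; (⇐) fails.

Forward direction. Assume the antecedent. If p is true, the antecedent forces (s = T, p = T, q = F, u = F) or (s = T, p = T, q = T, u = F), and (¬q → ¬p) → (s → ¬u) holds there. If p is false, the antecedent forces (s = T, p = F, q = F, u = F) or (s = T, p = F, q = T, u = F), and (¬q → ¬p) → (s → ¬u) holds there. Either way (¬q → ¬p) → (s → ¬u) holds.

Converse. This fails. Under s = F, p = F, q = F, u = F, the left side is false but the right side is true.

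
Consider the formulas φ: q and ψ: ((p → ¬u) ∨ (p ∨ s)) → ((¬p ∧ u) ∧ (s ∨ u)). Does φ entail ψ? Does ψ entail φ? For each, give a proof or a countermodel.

(⇒) fails and (⇐) fails.

(⇒) This fails. Under p = F, q = T, u = F, s = F, the left side is true but the right side is false.

(⇐) This fails. Under p = F, q = F, u = T, s = F, the left side is false but the right side is true.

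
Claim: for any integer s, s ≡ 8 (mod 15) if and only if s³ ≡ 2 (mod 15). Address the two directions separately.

Both implications hold.

(⇒) Suppose s ≡ 8 (mod 15). Write s = 15j + 8. Then (15j + 8)³ = 3375j³ + 5400j² + 2880j + 512 = 15(225j³ + 360j² + 192j + 34) + 2, so s³ ≡ 2 (mod 15).

(⇐) Conversely, suppose s³ ≡ 2 (mod 15). The only residue r in {0, …, 14} with r³ ≡ 2 (mod 15) is r = 8, so s ≡ 8 (mod 15).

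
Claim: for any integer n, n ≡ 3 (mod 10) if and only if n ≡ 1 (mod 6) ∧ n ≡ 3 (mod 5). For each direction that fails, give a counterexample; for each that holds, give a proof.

[⇒] This fails: n = 3 gives 3 ≡ 3 (mod 10) but 3 ≡ 3 (mod 6), so the conjunction on the right does not hold.

[⇐] Conversely, if n ≡ 1 (mod 6) and n ≡ 3 (mod 5), then by the Chinese remainder theorem n ≡ 13 (mod 30). Since 13 ≡ 3 (mod 10) and 10 ∣ 30, we get n ≡ 3 (mod 10).

Not equivalent: only (⇐) holds.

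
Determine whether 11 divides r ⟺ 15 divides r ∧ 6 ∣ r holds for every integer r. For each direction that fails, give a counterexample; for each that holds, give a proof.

(→) This fails: take r = 11. Certainly 11 ∣ 11, but 15 ∤ 11.

(←) This fails: take r = 30. Both 15 ∣ 30 and 6 ∣ 30, yet 30 is not a multiple of 11 (since 30 = 2·11 + 8), so 11 ∤ 30.

Both directions fail.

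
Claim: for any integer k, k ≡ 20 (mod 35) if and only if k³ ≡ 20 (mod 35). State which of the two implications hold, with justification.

Only the forward implication holds.

(⟹) Suppose k ≡ 20 (mod 35). Write k = 35j + 20. Then (35j + 20)³ = 42875j³ + 73500j² + 42000j + 8000 = 35(1225j³ + 2100j² + 1200j + 228) + 20, so k³ ≡ 20 (mod 35).

(⟸) This fails: take k = 5. Then 5³ = 125 ≡ 20 (mod 35), yet 5 ≡ 5 (mod 35), not 20.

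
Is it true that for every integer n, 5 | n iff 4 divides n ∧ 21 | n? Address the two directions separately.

(⇒) This fails: take n = 5. Certainly 5 ∣ 5, but 4 ∤ 5.

(⇐) This fails: take n = 84. Both 4 ∣ 84 and 21 ∣ 84, yet 84 is not a multiple of 5 (since 84 = 16·5 + 4), so 5 ∤ 84.

Neither implication holds.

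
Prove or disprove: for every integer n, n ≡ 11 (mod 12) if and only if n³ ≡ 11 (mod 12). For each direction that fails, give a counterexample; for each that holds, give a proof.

(⟹) Suppose n ≡ 11 (mod 12). Write n = 12j + 11. Then (12j + 11)³ = 1728j³ + 4752j² + 4356j + 1331 = 12(144j³ + 396j² + 363j + 110) + 11, so n³ ≡ 11 (mod 12).

(⟸) Conversely, suppose n³ ≡ 11 (mod 12). The only residue r in {0, …, 11} with r³ ≡ 11 (mod 12) is r = 11, so n ≡ 11 (mod 12).

The biconditional holds.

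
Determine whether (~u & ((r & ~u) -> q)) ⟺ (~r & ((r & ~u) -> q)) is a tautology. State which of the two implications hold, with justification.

(⇒) This fails. Under r = T, q = T, u = F, the left side is true but the right side is false.

(⇐) This fails. Under r = F, q = F, u = T, the left side is false but the right side is true.

Neither implication holds.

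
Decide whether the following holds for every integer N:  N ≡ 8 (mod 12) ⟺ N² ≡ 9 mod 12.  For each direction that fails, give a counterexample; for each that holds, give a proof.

[⇒] This fails: take N = 8. Then 8 ≡ 8 (mod 12), but 8² = 64 ≡ 4 (mod 12), not 9.

[⇐] This fails: take N = 3. Then 3² = 9 ≡ 9 (mod 12), yet 3 ≡ 3 (mod 12), not 8.

Neither direction holds.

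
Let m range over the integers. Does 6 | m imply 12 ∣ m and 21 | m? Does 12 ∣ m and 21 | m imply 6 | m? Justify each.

(→) This fails: take m = 6. Certainly 6 ∣ 6, but 12 ∤ 6.

(←) Suppose 12 ∣ m and 21 ∣ m. Any common multiple of 12 and 21 is a multiple of their lcm; here lcm(12, 21) = 12·21/gcd(12, 21) = 252/3 = 84, so 84 ∣ m. Since 6 ∣ 84, it follows that 6 ∣ m.

Only the converse holds.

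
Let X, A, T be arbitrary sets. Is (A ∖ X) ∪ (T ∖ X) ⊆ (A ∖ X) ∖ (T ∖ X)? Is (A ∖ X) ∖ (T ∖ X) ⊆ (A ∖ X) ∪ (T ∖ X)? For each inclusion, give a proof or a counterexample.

Only the reverse inclusion holds.

(⊇) Let x ∈ (A ∖ X) ∖ (T ∖ X). Then x ∈ A and x ∉ X, T, from which x ∈ (A ∖ X) ∪ (T ∖ X).

(⊆) This inclusion fails. Take X = ∅, A = ∅, T = {1}; then 1 ∈ (A ∖ X) ∪ (T ∖ X) but 1 ∉ (A ∖ X) ∖ (T ∖ X).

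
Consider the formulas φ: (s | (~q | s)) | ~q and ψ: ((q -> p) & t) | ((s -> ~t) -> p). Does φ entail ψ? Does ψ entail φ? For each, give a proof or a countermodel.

[⇒] This fails. Under t = F, q = F, p = F, s = F, the left side is true but the right side is false.

[⇐] This fails. Under t = F, q = T, p = T, s = F, the left side is false but the right side is true.

Neither direction holds.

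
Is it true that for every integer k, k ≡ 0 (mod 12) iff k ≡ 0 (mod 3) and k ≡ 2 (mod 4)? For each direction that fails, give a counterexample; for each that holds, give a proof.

(→) This fails: k = 0 gives 0 ≡ 0 (mod 12) but 0 ≡ 0 (mod 4), so the conjunction on the right does not hold.

(←) This fails: k = 6 satisfies both congruences on the right (6 ≡ 0 mod 3 and 6 ≡ 2 mod 4) yet 6 ≡ 6 (mod 12), not 0.

(⇒) fails and (⇐) fails.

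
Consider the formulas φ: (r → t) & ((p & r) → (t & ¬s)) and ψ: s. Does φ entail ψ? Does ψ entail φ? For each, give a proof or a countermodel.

(⇒) fails and (⇐) fails.

Forward direction. This fails. Under s = F, p = F, t = F, r = F, the left side is true but the right side is false.

Converse. This fails. Under s = T, p = F, t = F, r = T, the left side is false but the right side is true.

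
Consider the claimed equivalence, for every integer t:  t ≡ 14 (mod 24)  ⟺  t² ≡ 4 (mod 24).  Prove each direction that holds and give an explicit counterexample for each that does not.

Only the forward implication holds.

(⟹) Suppose t ≡ 14 (mod 24). Write t = 24j + 14. Then (24j + 14)² = 576j² + 672j + 196 = 24(24j² + 28j + 8) + 4, so t² ≡ 4 (mod 24).

(⟸) This fails: take t = 2. Then 2² = 4 ≡ 4 (mod 24), yet 2 ≡ 2 (mod 24), not 14.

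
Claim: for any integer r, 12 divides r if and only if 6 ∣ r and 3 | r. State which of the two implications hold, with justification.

[⇒] If 12 ∣ r, write r = 12q. Since 12 = 2·6, r = 6·(2q), so 6 ∣ r; and since 12 = 4·3, r = 3·(4q), so 3 ∣ r.

[⇐] This fails: take r = 6. Both 6 ∣ 6 and 3 ∣ 6, yet 6 is not a multiple of 12 (since 6 = 0·12 + 6), so 12 ∤ 6.

(⇒) holds; (⇐) fails.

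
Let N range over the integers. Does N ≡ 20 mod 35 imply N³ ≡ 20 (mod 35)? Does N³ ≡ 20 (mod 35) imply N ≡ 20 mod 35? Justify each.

(⇒) holds; (⇐) fails.

(⟹) Suppose N ≡ 20 mod 35. Write N = 35j + 20. Then (35j + 20)³ = 42875j³ + 73500j² + 42000j + 8000 = 35(1225j³ + 2100j² + 1200j + 228) + 20, so N³ ≡ 20 (mod 35).

(⟸) This fails: take N = 5. Then 5³ = 125 ≡ 20 (mod 35), yet 5 ≡ 5 (mod 35), not 20.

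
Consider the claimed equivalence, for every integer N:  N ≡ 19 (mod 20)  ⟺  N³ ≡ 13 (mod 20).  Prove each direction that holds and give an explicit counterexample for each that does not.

(⇒) This fails: take N = 19. Then 19 ≡ 19 (mod 20), but 19³ = 6859 ≡ 19 (mod 20), not 13.

(⇐) This fails: take N = 17. Then 17³ = 4913 ≡ 13 (mod 20), yet 17 ≡ 17 (mod 20), not 19.

Neither direction holds.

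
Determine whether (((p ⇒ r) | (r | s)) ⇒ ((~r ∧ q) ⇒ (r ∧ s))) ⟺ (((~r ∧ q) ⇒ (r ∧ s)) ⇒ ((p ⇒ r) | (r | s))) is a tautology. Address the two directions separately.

(⇒) This fails. Under r = F, s = F, p = T, q = F, the left side is true but the right side is false.

(⇐) This fails. Under r = F, s = F, p = F, q = T, the left side is false but the right side is true.

(⇒) fails and (⇐) fails.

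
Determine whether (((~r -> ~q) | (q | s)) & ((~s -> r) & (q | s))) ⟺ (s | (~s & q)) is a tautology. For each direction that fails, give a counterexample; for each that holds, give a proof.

(⇒) holds; (⇐) fails.

Forward direction. Assume the antecedent. If s is true, s | (~s & q) reduces to true regardless of the other variables. If s is false, the antecedent forces (s = F, r = T, q = T), and s | (~s & q) holds there. Either way s | (~s & q) holds.

Converse. This fails. Under s = F, r = F, q = T, the left side is false but the right side is true.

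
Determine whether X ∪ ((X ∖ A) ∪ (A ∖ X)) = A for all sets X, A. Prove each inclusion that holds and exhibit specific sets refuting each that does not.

Forward inclusion. This inclusion fails. Take X = {1}, A = ∅; then 1 ∈ X ∪ ((X ∖ A) ∪ (A ∖ X)) but 1 ∉ A.

Reverse inclusion. Let x ∈ A. Then either x ∈ A and x ∉ X; or x ∈ X ∩ A. In each case x ∈ X ∪ ((X ∖ A) ∪ (A ∖ X)), so A ⊆ X ∪ ((X ∖ A) ∪ (A ∖ X)).

(⊆) fails; (⊇) holds.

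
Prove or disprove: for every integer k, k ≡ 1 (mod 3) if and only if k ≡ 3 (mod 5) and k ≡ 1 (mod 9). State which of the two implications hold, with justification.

(⇒) This fails: k = 1 gives 1 ≡ 1 (mod 3) but 1 ≡ 1 (mod 5), so the conjunction on the right does not hold.

(⇐) Conversely, if k ≡ 3 (mod 5) and k ≡ 1 (mod 9), then by the Chinese remainder theorem k ≡ 28 (mod 45). Since 28 ≡ 1 (mod 3) and 3 ∣ 45, we get k ≡ 1 (mod 3).

(⇒) fails; (⇐) holds.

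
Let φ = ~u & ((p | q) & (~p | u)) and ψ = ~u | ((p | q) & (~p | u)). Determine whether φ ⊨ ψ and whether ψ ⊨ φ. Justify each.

Converse. This fails. Under p = F, q = F, u = F, the left side is false but the right side is true.

Forward direction. Assume the antecedent. If p is true, the antecedent cannot hold. If p is false, the antecedent forces (p = F, q = T, u = F), and ~u | ((p | q) & (~p | u)) holds there. Either way ~u | ((p | q) & (~p | u)) holds.

(⇒) holds; (⇐) fails.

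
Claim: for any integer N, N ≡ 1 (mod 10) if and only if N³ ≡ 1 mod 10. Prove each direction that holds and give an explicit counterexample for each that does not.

Both implications hold.

(⟹) Suppose N ≡ 1 (mod 10). Write N = 10j + 1. Then (10j + 1)³ = 1000j³ + 300j² + 30j + 1 = 10(100j³ + 30j² + 3j) + 1, so N³ ≡ 1 (mod 10).

(⟸) For the converse, argue contrapositively. If N ≢ 1 (mod 10), then N is congruent to one of 0, 2, 3, 4, 5, 6, 7, 8, 9 modulo 10, and these give N³ ≡ 0, 8, 7, 4, 5, 6, 3, 2, 9 respectively — never 1.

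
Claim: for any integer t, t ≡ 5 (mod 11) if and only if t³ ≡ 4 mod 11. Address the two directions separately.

Forward direction. Suppose t ≡ 5 (mod 11). Write t = 11j + 5. Then (11j + 5)³ = 1331j³ + 1815j² + 825j + 125 = 11(121j³ + 165j² + 75j + 11) + 4, so t³ ≡ 4 (mod 11).

Converse. For the converse, argue contrapositively. If t ≢ 5 (mod 11), then t is congruent to one of 0, 1, 2, 3, 4, 6, 7, 8, 9, 10 modulo 11, and these give t³ ≡ 0, 1, 8, 5, 9, 7, 2, 6, 3, 10 respectively — never 4.

Both implications hold.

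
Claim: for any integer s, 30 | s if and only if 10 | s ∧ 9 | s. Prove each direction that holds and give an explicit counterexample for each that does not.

Not equivalent: only (⇐) holds.

[⇐] Suppose 10 ∣ s and 9 ∣ s. Any common multiple of 10 and 9 is a multiple of their lcm; here gcd(10, 9) = 1, so lcm(10, 9) = 10·9 = 90, so 90 ∣ s. Since 30 ∣ 90, it follows that 30 ∣ s.

[⇒] This fails: take s = 30. Certainly 30 ∣ 30, but 9 ∤ 30.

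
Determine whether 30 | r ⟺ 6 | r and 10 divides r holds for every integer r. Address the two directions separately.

(→) If 30 ∣ r, write r = 30q. Since 30 = 5·6, r = 6·(5q), so 6 ∣ r; and since 30 = 3·10, r = 10·(3q), so 10 ∣ r.

(←) Suppose 6 ∣ r and 10 ∣ r. Any common multiple of 6 and 10 is a multiple of their lcm; here lcm(6, 10) = 6·10/gcd(6, 10) = 60/2 = 30, so 30 ∣ r.

Both directions hold.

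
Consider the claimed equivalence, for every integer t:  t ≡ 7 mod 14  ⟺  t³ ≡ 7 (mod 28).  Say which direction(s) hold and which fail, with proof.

(→) This fails: take t = 21. Then 21 ≡ 7 (mod 14), but 21³ = 9261 ≡ 21 (mod 28), not 7.

(←) Conversely, the residues r modulo 28 with r³ ≡ 7 (mod 28) are exactly {7}, and each is ≡ 7 (mod 14).

(⇒) fails; (⇐) holds.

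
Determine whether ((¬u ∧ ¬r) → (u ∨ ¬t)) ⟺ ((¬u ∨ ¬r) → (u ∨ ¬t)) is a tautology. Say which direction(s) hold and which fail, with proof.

(→) This fails. Under u = F, t = T, r = T, the left side is true but the right side is false.

(←) Assume the antecedent. If u is true, (¬u ∧ ¬r) → (u ∨ ¬t) reduces to true regardless of the other variables. If u is false, the antecedent forces (u = F, t = F, r = F) or (u = F, t = F, r = T), and (¬u ∧ ¬r) → (u ∨ ¬t) holds there. Either way (¬u ∧ ¬r) → (u ∨ ¬t) holds.

Not equivalent: only (⇐) holds.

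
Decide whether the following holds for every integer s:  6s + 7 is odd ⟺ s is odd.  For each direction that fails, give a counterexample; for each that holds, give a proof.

(⟹) This fails: take s = 4. Then 6s + 7 = 31, which is odd, yet s = 4 is even, not odd.

(⟸) Suppose s is odd. Since 6 is even, 6s is even for every s, so 6s + 7 has the same parity as 7, which is odd. Hence 6s + 7 is odd.

The forward direction fails; the converse holds.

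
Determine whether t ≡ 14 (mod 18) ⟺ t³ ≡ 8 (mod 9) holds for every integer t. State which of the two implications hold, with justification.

Forward direction. Suppose t ≡ 14 (mod 18). Then t³ ≡ 14³ = 2744 (mod 18), and since 9 ∣ 18, also t³ ≡ 8 (mod 9).

Converse. This fails: take t = 2. Then 2³ = 8 ≡ 8 (mod 9), yet 2 ≡ 2 (mod 18), not 14.

(⇒) holds; (⇐) fails.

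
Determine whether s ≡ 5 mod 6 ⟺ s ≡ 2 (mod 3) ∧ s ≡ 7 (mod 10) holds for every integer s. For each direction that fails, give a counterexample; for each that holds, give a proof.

Forward direction. This fails: s = 5 gives 5 ≡ 5 (mod 6) but 5 ≡ 5 (mod 10), so the conjunction on the right does not hold.

Converse. If s ≡ 2 (mod 3) and s ≡ 7 (mod 10), then by the Chinese remainder theorem s ≡ 17 (mod 30). Since 17 ≡ 5 (mod 6) and 6 ∣ 30, we get s ≡ 5 (mod 6).

Not equivalent: only (⇐) holds.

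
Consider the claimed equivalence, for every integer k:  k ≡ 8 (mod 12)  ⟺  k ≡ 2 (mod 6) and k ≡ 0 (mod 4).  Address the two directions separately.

The biconditional holds.

(⟹) Suppose k ≡ 8 (mod 12); write k = 12j + 8. Since 6 ∣ 12, reducing mod 6 gives k ≡ 8 ≡ 2 (mod 6); since 4 ∣ 12, reducing mod 4 gives k ≡ 8 ≡ 0 (mod 4).

(⟸) Conversely, if k ≡ 2 (mod 6) and k ≡ 0 (mod 4), then by the Chinese remainder theorem k ≡ 8 (mod 12). This is exactly k ≡ 8 (mod 12).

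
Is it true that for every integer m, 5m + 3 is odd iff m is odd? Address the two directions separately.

(→) This fails: m = 6 gives 5m + 3 = 33, which is odd, but 6 is even, not odd.

(←) This also fails: m = 1 is odd, but 5m + 3 = 8 is even, not odd.

Both directions fail.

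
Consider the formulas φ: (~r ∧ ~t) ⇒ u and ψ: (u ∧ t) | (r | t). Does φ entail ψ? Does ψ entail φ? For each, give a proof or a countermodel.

(⇒) fails; (⇐) holds.

(→) This fails. Under t = F, r = F, u = T, the left side is true but the right side is false.

(←) Assume the antecedent. If t is true, (~r ∧ ~t) ⇒ u reduces to true regardless of the other variables. If t is false, the antecedent forces (t = F, r = T, u = F) or (t = F, r = T, u = T), and (~r ∧ ~t) ⇒ u holds there. Either way (~r ∧ ~t) ⇒ u holds.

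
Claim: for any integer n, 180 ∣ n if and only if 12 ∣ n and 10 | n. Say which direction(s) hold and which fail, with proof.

[⇒] If 180 ∣ n, write n = 180q. Since 180 = 15·12, n = 12·(15q), so 12 ∣ n; and since 180 = 18·10, n = 10·(18q), so 10 ∣ n.

[⇐] This fails: take n = 60. Both 12 ∣ 60 and 10 ∣ 60, yet 60 is not a multiple of 180 (since 60 = 0·180 + 60), so 180 ∤ 60.

Not equivalent: only (⇒) holds.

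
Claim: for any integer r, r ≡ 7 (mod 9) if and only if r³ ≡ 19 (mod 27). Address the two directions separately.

Both directions hold.

Forward direction. Suppose r ≡ 7 (mod 9). Working modulo 27, r ∈ {7, 16, 25}; for each such r, r³ ≡ 19 (mod 27).

Converse. The residues r modulo 27 with r³ ≡ 19 (mod 27) are exactly {7, 16, 25}, and each is ≡ 7 (mod 9).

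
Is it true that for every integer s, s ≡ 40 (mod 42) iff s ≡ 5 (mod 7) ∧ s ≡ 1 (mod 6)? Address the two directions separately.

Neither direction holds.

[⇒] This fails: s = 40 gives 40 ≡ 40 (mod 42) but 40 ≡ 4 (mod 6), so the conjunction on the right does not hold.

[⇐] This fails: s = 19 satisfies both congruences on the right (19 ≡ 5 mod 7 and 19 ≡ 1 mod 6) yet 19 ≡ 19 (mod 42), not 40.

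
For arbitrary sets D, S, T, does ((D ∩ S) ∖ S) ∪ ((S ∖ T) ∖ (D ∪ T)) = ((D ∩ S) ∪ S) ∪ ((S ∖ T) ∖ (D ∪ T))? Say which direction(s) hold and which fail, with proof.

(⊆) holds; (⊇) fails.

Forward inclusion. Let x ∈ ((D ∩ S) ∖ S) ∪ ((S ∖ T) ∖ (D ∪ T)). Then x ∈ S and x ∉ D, T, from which x ∈ ((D ∩ S) ∪ S) ∪ ((S ∖ T) ∖ (D ∪ T)).

Reverse inclusion. This inclusion fails. Take D = {1}, S = {1}, T = ∅; then 1 ∈ ((D ∩ S) ∪ S) ∪ ((S ∖ T) ∖ (D ∪ T)) but 1 ∉ ((D ∩ S) ∖ S) ∪ ((S ∖ T) ∖ (D ∪ T)).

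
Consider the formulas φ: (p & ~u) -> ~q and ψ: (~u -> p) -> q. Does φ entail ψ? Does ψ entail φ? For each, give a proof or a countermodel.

[⇒] This fails. Under u = T, q = F, p = F, the left side is true but the right side is false.

[⇐] This fails. Under u = F, q = T, p = T, the left side is false but the right side is true.

Both directions fail.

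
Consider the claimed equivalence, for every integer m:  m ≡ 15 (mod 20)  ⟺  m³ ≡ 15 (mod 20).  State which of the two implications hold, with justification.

Both implications hold.

(⇒) Suppose m ≡ 15 (mod 20). Write m = 20j + 15. Then (20j + 15)³ = 8000j³ + 18000j² + 13500j + 3375 = 20(400j³ + 900j² + 675j + 168) + 15, so m³ ≡ 15 (mod 20).

(⇐) Conversely, suppose m³ ≡ 15 (mod 20). The only residue r in {0, …, 19} with r³ ≡ 15 (mod 20) is r = 15, so m ≡ 15 (mod 20).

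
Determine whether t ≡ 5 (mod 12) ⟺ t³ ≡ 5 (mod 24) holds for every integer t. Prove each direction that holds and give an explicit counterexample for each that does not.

(⇒) fails; (⇐) holds.

(←) The residues r modulo 24 with r³ ≡ 5 (mod 24) are exactly {5}, and each is ≡ 5 (mod 12).

(→) This fails: take t = 17. Then 17 ≡ 5 (mod 12), but 17³ = 4913 ≡ 17 (mod 24), not 5.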